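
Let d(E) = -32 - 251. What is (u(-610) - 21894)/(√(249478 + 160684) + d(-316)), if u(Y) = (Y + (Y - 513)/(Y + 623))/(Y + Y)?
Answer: -98266029721/5234957780 - 347229787*√410162/5234957780 ≈ -61.251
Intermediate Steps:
u(Y) = (Y + (-513 + Y)/(623 + Y))/(2*Y) (u(Y) = (Y + (-513 + Y)/(623 + Y))/((2*Y)) = (Y + (-513 + Y)/(623 + Y))*(1/(2*Y)) = (Y + (-513 + Y)/(623 + Y))/(2*Y))
d(E) = -283
(u(-610) - 21894)/(√(249478 + 160684) + d(-316)) = ((½)*(-513 + (-610)² + 624*(-610))/(-610*(623 - 610)) - 21894)/(√(249478 + 160684) - 283) = ((½)*(-1/610)*(-513 + 372100 - 380640)/13 - 21894)/(√410162 - 283) = ((½)*(-1/610)*(1/13)*(-9053) - 21894)/(-283 + √410162) = (9053/15860 - 21894)/(-283 + √410162) = -347229787/(15860*(-283 + √410162))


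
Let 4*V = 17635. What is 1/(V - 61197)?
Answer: -4/227153 ≈ -1.7609e-5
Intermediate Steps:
V = 17635/4 (V = (¼)*17635 = 17635/4 ≈ 4408.8)
1/(V - 61197) = 1/(17635/4 - 61197) = 1/(-227153/4) = -4/227153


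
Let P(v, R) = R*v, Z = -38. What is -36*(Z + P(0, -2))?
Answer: 1368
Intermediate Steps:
-36*(Z + P(0, -2)) = -36*(-38 - 2*0) = -36*(-38 + 0) = -36*(-38) = 1368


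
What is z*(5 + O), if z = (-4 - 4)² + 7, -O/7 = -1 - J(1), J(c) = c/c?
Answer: 1349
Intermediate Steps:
J(c) = 1
O = 14 (O = -7*(-1 - 1*1) = -7*(-1 - 1) = -7*(-2) = 14)
z = 71 (z = (-8)² + 7 = 64 + 7 = 71)
z*(5 + O) = 71*(5 + 14) = 71*19 = 1349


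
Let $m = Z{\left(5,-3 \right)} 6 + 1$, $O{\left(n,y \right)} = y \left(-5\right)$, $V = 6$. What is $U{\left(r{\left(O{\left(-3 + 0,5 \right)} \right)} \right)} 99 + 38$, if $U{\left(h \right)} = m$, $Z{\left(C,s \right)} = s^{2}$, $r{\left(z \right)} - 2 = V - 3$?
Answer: $5483$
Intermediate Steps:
$O{\left(n,y \right)} = - 5 y$
$r{\left(z \right)} = 5$ ($r{\left(z \right)} = 2 + \left(6 - 3\right) = 2 + 3 = 5$)
$m = 55$ ($m = \left(-3\right)^{2} \cdot 6 + 1 = 9 \cdot 6 + 1 = 54 + 1 = 55$)
$U{\left(h \right)} = 55$
$U{\left(r{\left(O{\left(-3 + 0,5 \right)} \right)} \right)} 99 + 38 = 55 \cdot 99 + 38 = 5445 + 38 = 5483$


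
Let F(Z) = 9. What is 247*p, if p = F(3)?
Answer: 2223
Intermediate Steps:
p = 9
247*p = 247*9 = 2223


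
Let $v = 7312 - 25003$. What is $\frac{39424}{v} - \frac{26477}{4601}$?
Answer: $- \frac{649794431}{81396291} \approx -7.9831$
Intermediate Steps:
$v = -17691$ ($v = 7312 - 25003 = -17691$)
$\frac{39424}{v} - \frac{26477}{4601} = \frac{39424}{-17691} - \frac{26477}{4601} = 39424 \left(- \frac{1}{17691}\right) - \frac{26477}{4601} = - \frac{39424}{17691} - \frac{26477}{4601} = - \frac{649794431}{81396291}$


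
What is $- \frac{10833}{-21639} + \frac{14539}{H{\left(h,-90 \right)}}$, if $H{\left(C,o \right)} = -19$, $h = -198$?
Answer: $- \frac{104801198}{137047} \approx -764.71$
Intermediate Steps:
$- \frac{10833}{-21639} + \frac{14539}{H{\left(h,-90 \right)}} = - \frac{10833}{-21639} + \frac{14539}{-19} = \left(-10833\right) \left(- \frac{1}{21639}\right) + 14539 \left(- \frac{1}{19}\right) = \frac{3611}{7213} - \frac{14539}{19} = - \frac{104801198}{137047}$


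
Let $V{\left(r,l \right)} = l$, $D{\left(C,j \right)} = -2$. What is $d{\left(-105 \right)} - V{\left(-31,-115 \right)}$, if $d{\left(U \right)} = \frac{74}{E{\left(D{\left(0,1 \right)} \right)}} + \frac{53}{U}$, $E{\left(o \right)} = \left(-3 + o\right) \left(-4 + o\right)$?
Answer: $\frac{12281}{105} \approx 116.96$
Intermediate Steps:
$E{\left(o \right)} = \left(-4 + o\right) \left(-3 + o\right)$
$d{\left(U \right)} = \frac{37}{15} + \frac{53}{U}$ ($d{\left(U \right)} = \frac{74}{12 + \left(-2\right)^{2} - -14} + \frac{53}{U} = \frac{74}{12 + 4 + 14} + \frac{53}{U} = \frac{74}{30} + \frac{53}{U} = 74 \cdot \frac{1}{30} + \frac{53}{U} = \frac{37}{15} + \frac{53}{U}$)
$d{\left(-105 \right)} - V{\left(-31,-115 \right)} = \left(\frac{37}{15} + \frac{53}{-105}\right) - -115 = \left(\frac{37}{15} + 53 \left(- \frac{1}{105}\right)\right) + 115 = \left(\frac{37}{15} - \frac{53}{105}\right) + 115 = \frac{206}{105} + 115 = \frac{12281}{105}$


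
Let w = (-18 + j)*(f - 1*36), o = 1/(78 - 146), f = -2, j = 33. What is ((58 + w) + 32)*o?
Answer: 120/17 ≈ 7.0588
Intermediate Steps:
o = -1/68 (o = 1/(-68) = -1/68 ≈ -0.014706)
w = -570 (w = (-18 + 33)*(-2 - 1*36) = 15*(-2 - 36) = 15*(-38) = -570)
((58 + w) + 32)*o = ((58 - 570) + 32)*(-1/68) = (-512 + 32)*(-1/68) = -480*(-1/68) = 120/17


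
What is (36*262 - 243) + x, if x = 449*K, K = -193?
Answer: -77468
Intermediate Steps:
x = -86657 (x = 449*(-193) = -86657)
(36*262 - 243) + x = (36*262 - 243) - 86657 = (9432 - 243) - 86657 = 9189 - 86657 = -77468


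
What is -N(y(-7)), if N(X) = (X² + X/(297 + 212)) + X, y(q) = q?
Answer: -21371/509 ≈ -41.986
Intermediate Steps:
N(X) = X² + 510*X/509 (N(X) = (X² + X/509) + X = X² + 510*X/509)
-N(y(-7)) = -(-7)*(510 + 509*(-7))/509 = -(-7)*(510 - 3563)/509 = -(-7)*(-3053)/509 = -1*21371/509 = -21371/509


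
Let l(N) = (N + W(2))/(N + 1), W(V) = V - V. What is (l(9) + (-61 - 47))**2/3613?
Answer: 1147041/361300 ≈ 3.1748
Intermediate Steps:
W(V) = 0
l(N) = N/(1 + N) (l(N) = (N + 0)/(N + 1) = N/(1 + N))
(l(9) + (-61 - 47))**2/3613 = (9/(1 + 9) + (-61 - 47))**2/3613 = (9/10 - 108)**2*(1/3613) = (-1071/10)**2*(1/3613) = (1147041/100)*(1/3613) = 1147041/361300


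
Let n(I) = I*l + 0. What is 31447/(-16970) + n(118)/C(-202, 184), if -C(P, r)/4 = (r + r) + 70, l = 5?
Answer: -16276861/7432860 ≈ -2.1898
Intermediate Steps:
C(P, r) = -280 - 8*r (C(P, r) = -4*((r + r) + 70) = -4*(2*r + 70) = -4*(70 + 2*r) = -280 - 8*r)
n(I) = 5*I (n(I) = I*5 + 0 = 5*I + 0 = 5*I)
31447/(-16970) + n(118)/C(-202, 184) = 31447/(-16970) + (5*118)/(-280 - 8*184) = 31447*(-1/16970) + 590/(-280 - 1472) = -31447/16970 + 590/(-1752) = -31447/16970 + 590*(-1/1752) = -31447/16970 - 295/876 = -16276861/7432860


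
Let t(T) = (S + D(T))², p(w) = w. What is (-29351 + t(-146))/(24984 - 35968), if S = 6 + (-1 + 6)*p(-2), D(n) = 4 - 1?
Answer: 14675/5492 ≈ 2.6721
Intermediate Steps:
D(n) = 3
S = -4 (S = 6 + (-1 + 6)*(-2) = 6 + 5*(-2) = 6 - 10 = -4)
t(T) = 1 (t(T) = (-4 + 3)² = (-1)² = 1)
(-29351 + t(-146))/(24984 - 35968) = (-29351 + 1)/(24984 - 35968) = -29350/(-10984) = -29350*(-1/10984) = 14675/5492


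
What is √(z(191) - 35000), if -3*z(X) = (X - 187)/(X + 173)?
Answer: I*√2608515273/273 ≈ 187.08*I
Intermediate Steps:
z(X) = -(-187 + X)/(3*(173 + X)) (z(X) = -(X - 187)/(3*(X + 173)) = -(-187 + X)/(3*(173 + X)))
√(z(191) - 35000) = √((187 - 1*191)/(3*(173 + 191)) - 35000) = √((⅓)*(187 - 191)/364 - 35000) = √((⅓)*(1/364)*(-4) - 35000) = √(-1/273 - 35000) = √(-9555001/273) = I*√2608515273/273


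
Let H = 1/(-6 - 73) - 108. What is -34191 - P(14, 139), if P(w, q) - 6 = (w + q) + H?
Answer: -2705117/79 ≈ -34242.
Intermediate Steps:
H = -8533/79 (H = 1/(-79) - 108 = -1/79 - 108 = -8533/79 ≈ -108.01)
P(w, q) = -8059/79 + q + w (P(w, q) = 6 + ((w + q) - 8533/79) = 6 + ((q + w) - 8533/79) = 6 + (-8533/79 + q + w) = -8059/79 + q + w)
-34191 - P(14, 139) = -34191 - (-8059/79 + 139 + 14) = -34191 - 1*4028/79 = -34191 - 4028/79 = -2705117/79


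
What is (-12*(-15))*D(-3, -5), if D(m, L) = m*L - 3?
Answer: 2160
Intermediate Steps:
D(m, L) = -3 + L*m (D(m, L) = L*m - 3 = -3 + L*m)
(-12*(-15))*D(-3, -5) = (-12*(-15))*(-3 - 5*(-3)) = 180*(-3 + 15) = 180*12 = 2160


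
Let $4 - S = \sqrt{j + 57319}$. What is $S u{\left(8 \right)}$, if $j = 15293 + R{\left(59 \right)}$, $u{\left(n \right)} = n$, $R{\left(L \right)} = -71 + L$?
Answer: $32 - 880 \sqrt{6} \approx -2123.6$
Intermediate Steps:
$j = 15281$ ($j = 15293 + \left(-71 + 59\right) = 15293 - 12 = 15281$)
$S = 4 - 110 \sqrt{6}$ ($S = 4 - \sqrt{15281 + 57319} = 4 - \sqrt{72600} = 4 - 110 \sqrt{6} \approx -265.44$)
$S u{\left(8 \right)} = \left(4 - 110 \sqrt{6}\right) 8 = 32 - 880 \sqrt{6}$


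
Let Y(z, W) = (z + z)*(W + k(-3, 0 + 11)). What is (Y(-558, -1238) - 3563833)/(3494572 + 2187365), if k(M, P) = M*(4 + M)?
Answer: -2178877/5681937 ≈ -0.38347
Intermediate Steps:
Y(z, W) = 2*z*(-3 + W) (Y(z, W) = (z + z)*(W - 3*(4 - 3)) = (2*z)*(W - 3*1) = (2*z)*(W - 3) = (2*z)*(-3 + W) = 2*z*(-3 + W))
(Y(-558, -1238) - 3563833)/(3494572 + 2187365) = (2*(-558)*(-3 - 1238) - 3563833)/(3494572 + 2187365) = (2*(-558)*(-1241) - 3563833)/5681937 = (1384956 - 3563833)*(1/5681937) = -2178877*1/5681937 = -2178877/5681937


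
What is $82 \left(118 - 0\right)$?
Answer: $9676$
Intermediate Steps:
$82 \left(118 - 0\right) = 82 \left(118 + 0\right) = 82 \cdot 118 = 9676$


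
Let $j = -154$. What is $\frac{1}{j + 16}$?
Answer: $- \frac{1}{138} \approx -0.0072464$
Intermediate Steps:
$\frac{1}{j + 16} = \frac{1}{-154 + 16} = \frac{1}{-138} = - \frac{1}{138}$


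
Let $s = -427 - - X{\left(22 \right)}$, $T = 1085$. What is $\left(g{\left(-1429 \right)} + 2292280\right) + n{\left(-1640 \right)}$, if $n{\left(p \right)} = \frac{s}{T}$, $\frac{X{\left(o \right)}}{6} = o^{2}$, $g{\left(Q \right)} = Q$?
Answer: $\frac{2485575812}{1085} \approx 2.2909 \cdot 10^{6}$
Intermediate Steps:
$X{\left(o \right)} = 6 o^{2}$
$s = 2477$ ($s = -427 - - 6 \cdot 22^{2} = -427 - - 6 \cdot 484 = -427 - \left(-1\right) 2904 = -427 - -2904 = -427 + 2904 = 2477$)
$n{\left(p \right)} = \frac{2477}{1085}$
$\left(g{\left(-1429 \right)} + 2292280\right) + n{\left(-1640 \right)} = \left(-1429 + 2292280\right) + \frac{2477}{1085} = 2290851 + \frac{2477}{1085} = \frac{2485575812}{1085}$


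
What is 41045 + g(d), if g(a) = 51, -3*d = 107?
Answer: 41096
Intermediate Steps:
d = -107/3 (d = -⅓*107 = -107/3 ≈ -35.667)
41045 + g(d) = 41045 + 51 = 41096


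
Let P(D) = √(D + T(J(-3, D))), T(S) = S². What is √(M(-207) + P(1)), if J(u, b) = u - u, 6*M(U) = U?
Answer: I*√134/2 ≈ 5.7879*I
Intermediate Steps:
M(U) = U/6
J(u, b) = 0
P(D) = √D (P(D) = √(D + 0²) = √(D + 0) = √D)
√(M(-207) + P(1)) = √((⅙)*(-207) + √1) = √(-69/2 + 1) = √(-67/2) = I*√134/2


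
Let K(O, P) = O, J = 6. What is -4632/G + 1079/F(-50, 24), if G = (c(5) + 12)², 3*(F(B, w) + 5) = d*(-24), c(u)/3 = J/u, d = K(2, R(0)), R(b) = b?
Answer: -249901/3549 ≈ -70.414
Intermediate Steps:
d = 2
c(u) = 18/u (c(u) = 3*(6/u) = 18/u)
F(B, w) = -21 (F(B, w) = -5 + (2*(-24))/3 = -5 + (⅓)*(-48) = -5 - 16 = -21)
G = 6084/25 (G = (18/5 + 12)² = (78/5)² = 6084/25 ≈ 243.36)
-4632/G + 1079/F(-50, 24) = -4632/6084/25 + 1079/(-21) = -4632*25/6084 + 1079*(-1/21) = -9650/507 - 1079/21 = -249901/3549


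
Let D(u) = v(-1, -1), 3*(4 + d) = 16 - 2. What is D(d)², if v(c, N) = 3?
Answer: 9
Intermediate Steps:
d = ⅔ (d = -4 + (16 - 2)/3 = -4 + (⅓)*14 = -4 + 14/3 = ⅔ ≈ 0.66667)
D(u) = 3
D(d)² = 3² = 9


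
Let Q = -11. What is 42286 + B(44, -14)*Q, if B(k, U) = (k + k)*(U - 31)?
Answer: 85846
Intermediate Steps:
B(k, U) = 2*k*(-31 + U) (B(k, U) = (2*k)*(-31 + U) = 2*k*(-31 + U))
42286 + B(44, -14)*Q = 42286 + (2*44*(-31 - 14))*(-11) = 42286 + (2*44*(-45))*(-11) = 42286 - 3960*(-11) = 42286 + 43560 = 85846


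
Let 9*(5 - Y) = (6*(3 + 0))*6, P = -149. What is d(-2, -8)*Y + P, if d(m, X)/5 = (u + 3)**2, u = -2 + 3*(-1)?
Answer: -289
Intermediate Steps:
u = -5 (u = -2 - 3 = -5)
d(m, X) = 20 (d(m, X) = 5*(-5 + 3)**2 = 5*(-2)**2 = 5*4 = 20)
Y = -7 (Y = 5 - 6*(3 + 0)*6/9 = 5 - 6*3*6/9 = 5 - 2*6 = 5 - 1/9*108 = 5 - 12 = -7)
d(-2, -8)*Y + P = 20*(-7) - 149 = -140 - 149 = -289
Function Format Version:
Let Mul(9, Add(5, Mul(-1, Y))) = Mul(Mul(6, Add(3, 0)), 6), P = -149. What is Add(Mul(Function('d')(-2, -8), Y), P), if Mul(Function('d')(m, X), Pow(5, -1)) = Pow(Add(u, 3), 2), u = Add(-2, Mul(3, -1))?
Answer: -289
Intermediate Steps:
u = -5 (u = Add(-2, -3) = -5)
Function('d')(m, X) = 20 (Function('d')(m, X) = Mul(5, Pow(Add(-5, 3), 2)) = Mul(5, Pow(-2, 2)) = Mul(5, 4) = 20)
Y = -7 (Y = Add(5, Mul(Rational(-1, 9), Mul(Mul(6, Add(3, 0)), 6))) = Add(5, Mul(Rational(-1, 9), Mul(Mul(6, 3), 6))) = Add(5, Mul(Rational(-1, 9), Mul(18, 6))) = Add(5, Mul(Rational(-1, 9), 108)) = Add(5, -12) = -7)
Add(Mul(Function('d')(-2, -8), Y), P) = Add(Mul(20, -7), -149) = Add(-140, -149) = -289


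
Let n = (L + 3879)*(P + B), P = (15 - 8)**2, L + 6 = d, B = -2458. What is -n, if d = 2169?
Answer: 14555178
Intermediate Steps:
L = 2163 (L = -6 + 2169 = 2163)
P = 49 (P = 7**2 = 49)
n = -14555178 (n = (2163 + 3879)*(49 - 2458) = 6042*(-2409) = -14555178)
-n = -1*(-14555178) = 14555178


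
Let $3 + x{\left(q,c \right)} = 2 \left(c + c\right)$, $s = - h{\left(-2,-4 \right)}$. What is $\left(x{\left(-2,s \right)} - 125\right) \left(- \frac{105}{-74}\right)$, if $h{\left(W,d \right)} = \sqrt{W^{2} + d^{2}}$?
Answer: $- \frac{6720}{37} - \frac{420 \sqrt{5}}{37} \approx -207.0$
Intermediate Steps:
$s = - 2 \sqrt{5}$ ($s = - \sqrt{\left(-2\right)^{2} + \left(-4\right)^{2}} = - \sqrt{4 + 16} = - \sqrt{20} = - 2 \sqrt{5} \approx -4.4721$)
$x{\left(q,c \right)} = -3 + 4 c$ ($x{\left(q,c \right)} = -3 + 2 \left(c + c\right) = -3 + 2 \cdot 2 c = -3 + 4 c$)
$\left(x{\left(-2,s \right)} - 125\right) \left(- \frac{105}{-74}\right) = \left(\left(-3 + 4 \left(- 2 \sqrt{5}\right)\right) - 125\right) \left(- \frac{105}{-74}\right) = \left(\left(-3 - 8 \sqrt{5}\right) - 125\right) \left(\left(-105\right) \left(- \frac{1}{74}\right)\right) = \left(-128 - 8 \sqrt{5}\right) \frac{105}{74} = - \frac{6720}{37} - \frac{420 \sqrt{5}}{37}$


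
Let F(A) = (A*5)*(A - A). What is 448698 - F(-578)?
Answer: 448698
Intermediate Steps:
F(A) = 0 (F(A) = (5*A)*0 = 0)
448698 - F(-578) = 448698 - 1*0 = 448698 + 0 = 448698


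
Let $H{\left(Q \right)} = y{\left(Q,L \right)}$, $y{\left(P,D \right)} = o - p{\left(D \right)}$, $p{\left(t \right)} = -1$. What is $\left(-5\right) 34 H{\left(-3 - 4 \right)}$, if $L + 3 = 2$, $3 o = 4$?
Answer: $- \frac{1190}{3} \approx -396.67$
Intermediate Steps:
$o = \frac{4}{3}$ ($o = \frac{1}{3} \cdot 4 = \frac{4}{3} \approx 1.3333$)
$L = -1$ ($L = -3 + 2 = -1$)
$y{\left(P,D \right)} = \frac{7}{3}$ ($y{\left(P,D \right)} = \frac{4}{3} - -1 = \frac{4}{3} + 1 = \frac{7}{3}$)
$H{\left(Q \right)} = \frac{7}{3}$
$\left(-5\right) 34 H{\left(-3 - 4 \right)} = \left(-5\right) 34 \cdot \frac{7}{3} = \left(-170\right) \frac{7}{3} = - \frac{1190}{3}$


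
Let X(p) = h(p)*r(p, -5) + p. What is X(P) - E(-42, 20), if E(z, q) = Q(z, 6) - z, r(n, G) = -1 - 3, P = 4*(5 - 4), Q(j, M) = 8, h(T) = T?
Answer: -62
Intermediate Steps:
P = 4 (P = 4*1 = 4)
r(n, G) = -4
E(z, q) = 8 - z
X(p) = -3*p (X(p) = p*(-4) + p = -4*p + p = -3*p)
X(P) - E(-42, 20) = -3*4 - (8 - 1*(-42)) = -12 - (8 + 42) = -12 - 1*50 = -12 - 50 = -62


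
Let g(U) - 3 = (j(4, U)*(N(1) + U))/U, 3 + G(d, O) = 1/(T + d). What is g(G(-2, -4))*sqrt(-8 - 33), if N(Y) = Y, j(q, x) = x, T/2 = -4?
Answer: 9*I*sqrt(41)/10 ≈ 5.7628*I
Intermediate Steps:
T = -8 (T = 2*(-4) = -8)
G(d, O) = -3 + 1/(-8 + d)
g(U) = 4 + U (g(U) = 3 + (U*(1 + U))/U = 3 + (1 + U) = 4 + U)
g(G(-2, -4))*sqrt(-8 - 33) = (4 + (25 - 3*(-2))/(-8 - 2))*sqrt(-8 - 33) = (4 + (25 + 6)/(-10))*sqrt(-41) = (4 - 1/10*31)*(I*sqrt(41)) = (4 - 31/10)*(I*sqrt(41)) = 9*(I*sqrt(41))/10 = 9*I*sqrt(41)/10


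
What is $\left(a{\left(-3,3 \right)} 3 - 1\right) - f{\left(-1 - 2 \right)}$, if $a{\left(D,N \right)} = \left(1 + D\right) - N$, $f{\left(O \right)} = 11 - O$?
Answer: $-30$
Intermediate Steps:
$a{\left(D,N \right)} = 1 + D - N$
$\left(a{\left(-3,3 \right)} 3 - 1\right) - f{\left(-1 - 2 \right)} = \left(\left(1 - 3 - 3\right) 3 - 1\right) - \left(11 - \left(-1 - 2\right)\right) = \left(\left(1 - 3 - 3\right) 3 - 1\right) - \left(11 - -3\right) = \left(\left(-5\right) 3 - 1\right) - \left(11 + 3\right) = \left(-15 - 1\right) - 14 = -16 - 14 = -30$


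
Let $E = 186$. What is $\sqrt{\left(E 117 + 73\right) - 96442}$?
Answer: $i \sqrt{74607} \approx 273.14 i$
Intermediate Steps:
$\sqrt{\left(E 117 + 73\right) - 96442} = \sqrt{\left(186 \cdot 117 + 73\right) - 96442} = \sqrt{\left(21762 + 73\right) - 96442} = \sqrt{21835 - 96442} = \sqrt{-74607} = i \sqrt{74607}$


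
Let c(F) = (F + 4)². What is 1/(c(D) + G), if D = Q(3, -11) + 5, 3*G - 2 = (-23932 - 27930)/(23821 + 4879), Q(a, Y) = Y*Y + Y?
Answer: 14350/203211273 ≈ 7.0616e-5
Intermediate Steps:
Q(a, Y) = Y + Y² (Q(a, Y) = Y² + Y = Y + Y²)
G = 923/14350 (G = ⅔ + ((-23932 - 27930)/(23821 + 4879))/3 = ⅔ + (-51862/28700)/3 = ⅔ + (-51862*1/28700)/3 = ⅔ + (⅓)*(-25931/14350) = ⅔ - 25931/43050 = 923/14350 ≈ 0.064321)
D = 115 (D = -11*(1 - 11) + 5 = -11*(-10) + 5 = 110 + 5 = 115)
c(F) = (4 + F)²
1/(c(D) + G) = 1/((4 + 115)² + 923/14350) = 1/(119² + 923/14350) = 1/(14161 + 923/14350) = 1/(203211273/14350) = 14350/203211273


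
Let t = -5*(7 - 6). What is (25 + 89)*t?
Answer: -570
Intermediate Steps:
t = -5 (t = -5*1 = -5)
(25 + 89)*t = (25 + 89)*(-5) = 114*(-5) = -570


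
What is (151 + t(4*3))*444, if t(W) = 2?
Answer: 67932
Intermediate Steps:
(151 + t(4*3))*444 = (151 + 2)*444 = 153*444 = 67932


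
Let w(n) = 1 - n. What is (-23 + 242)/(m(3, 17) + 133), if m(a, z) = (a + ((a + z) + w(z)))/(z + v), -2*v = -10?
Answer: 4818/2933 ≈ 1.6427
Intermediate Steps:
v = 5 (v = -1/2*(-10) = 5)
m(a, z) = (1 + 2*a)/(5 + z) (m(a, z) = (a + ((a + z) + (1 - z)))/(z + 5) = (a + (1 + a))/(5 + z) = (1 + 2*a)/(5 + z))
(-23 + 242)/(m(3, 17) + 133) = (-23 + 242)/((1 + 2*3)/(5 + 17) + 133) = 219/((1 + 6)/22 + 133) = 219/((1/22)*7 + 133) = 219/(7/22 + 133) = 219/(2933/22) = 219*(22/2933) = 4818/2933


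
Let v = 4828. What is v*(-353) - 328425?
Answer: -2032709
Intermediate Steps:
v*(-353) - 328425 = 4828*(-353) - 328425 = -1704284 - 328425 = -2032709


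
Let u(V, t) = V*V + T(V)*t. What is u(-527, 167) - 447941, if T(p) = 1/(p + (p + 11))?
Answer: -177531283/1043 ≈ -1.7021e+5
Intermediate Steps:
T(p) = 1/(11 + 2*p) (T(p) = 1/(p + (11 + p)) = 1/(11 + 2*p))
u(V, t) = V² + t/(11 + 2*V) (u(V, t) = V*V + t/(11 + 2*V) = V² + t/(11 + 2*V))
u(-527, 167) - 447941 = (167 + (-527)²*(11 + 2*(-527)))/(11 + 2*(-527)) - 447941 = (167 + 277729*(11 - 1054))/(11 - 1054) - 447941 = (167 + 277729*(-1043))/(-1043) - 447941 = -(167 - 289671347)/1043 - 447941 = -1/1043*(-289671180) - 447941 = 289671180/1043 - 447941 = -177531283/1043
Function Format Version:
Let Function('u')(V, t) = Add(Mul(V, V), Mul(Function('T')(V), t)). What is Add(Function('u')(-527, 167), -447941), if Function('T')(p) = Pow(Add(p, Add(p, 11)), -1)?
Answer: Rational(-177531283, 1043) ≈ -1.7021e+5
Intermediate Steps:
Function('T')(p) = Pow(Add(11, Mul(2, p)), -1) (Function('T')(p) = Pow(Add(p, Add(11, p)), -1) = Pow(Add(11, Mul(2, p)), -1))
Function('u')(V, t) = Add(Pow(V, 2), Mul(t, Pow(Add(11, Mul(2, V)), -1))) (Function('u')(V, t) = Add(Mul(V, V), Mul(Pow(Add(11, Mul(2, V)), -1), t)) = Add(Pow(V, 2), Mul(t, Pow(Add(11, Mul(2, V)), -1))))
Add(Function('u')(-527, 167), -447941) = Add(Mul(Pow(Add(11, Mul(2, -527)), -1), Add(167, Mul(Pow(-527, 2), Add(11, Mul(2, -527))))), -447941) = Add(Mul(Pow(Add(11, -1054), -1), Add(167, Mul(277729, Add(11, -1054)))), -447941) = Add(Mul(Pow(-1043, -1), Add(167, Mul(277729, -1043))), -447941) = Add(Mul(Rational(-1, 1043), Add(167, -289671347)), -447941) = Add(Mul(Rational(-1, 1043), -289671180), -447941) = Add(Rational(289671180, 1043), -447941) = Rational(-177531283, 1043)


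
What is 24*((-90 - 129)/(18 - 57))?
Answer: 1752/13 ≈ 134.77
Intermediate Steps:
24*((-90 - 129)/(18 - 57)) = 24*(-219/(-39)) = 24*(-219*(-1/39)) = 24*(73/13) = 1752/13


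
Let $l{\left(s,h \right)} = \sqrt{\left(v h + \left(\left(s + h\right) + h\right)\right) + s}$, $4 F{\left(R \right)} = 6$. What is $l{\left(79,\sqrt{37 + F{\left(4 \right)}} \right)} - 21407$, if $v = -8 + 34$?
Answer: $-21407 + \sqrt{158 + 14 \sqrt{154}} \approx -21389.0$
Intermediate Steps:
$F{\left(R \right)} = \frac{3}{2}$ ($F{\left(R \right)} = \frac{1}{4} \cdot 6 = \frac{3}{2}$)
$v = 26$
$l{\left(s,h \right)} = \sqrt{2 s + 28 h}$ ($l{\left(s,h \right)} = \sqrt{\left(26 h + \left(\left(s + h\right) + h\right)\right) + s} = \sqrt{\left(26 h + \left(\left(h + s\right) + h\right)\right) + s} = \sqrt{\left(26 h + \left(s + 2 h\right)\right) + s} = \sqrt{\left(s + 28 h\right) + s} = \sqrt{2 s + 28 h}$)
$l{\left(79,\sqrt{37 + F{\left(4 \right)}} \right)} - 21407 = \sqrt{2 \cdot 79 + 28 \sqrt{37 + \frac{3}{2}}} - 21407 = \sqrt{158 + 28 \sqrt{\frac{77}{2}}} - 21407 = \sqrt{158 + 28 \frac{\sqrt{154}}{2}} - 21407 = \sqrt{158 + 14 \sqrt{154}} - 21407 = -21407 + \sqrt{158 + 14 \sqrt{154}}$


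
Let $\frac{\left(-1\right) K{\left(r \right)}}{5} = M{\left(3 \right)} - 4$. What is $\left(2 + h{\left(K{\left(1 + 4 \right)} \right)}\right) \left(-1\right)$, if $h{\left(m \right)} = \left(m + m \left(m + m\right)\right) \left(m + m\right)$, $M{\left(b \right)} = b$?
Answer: $-552$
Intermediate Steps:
$K{\left(r \right)} = 5$ ($K{\left(r \right)} = - 5 \left(3 - 4\right) = \left(-5\right) \left(-1\right) = 5$)
$h{\left(m \right)} = 2 m \left(m + 2 m^{2}\right)$ ($h{\left(m \right)} = \left(m + m 2 m\right) 2 m = \left(m + 2 m^{2}\right) 2 m = 2 m \left(m + 2 m^{2}\right)$)
$\left(2 + h{\left(K{\left(1 + 4 \right)} \right)}\right) \left(-1\right) = \left(2 + 5^{2} \left(2 + 4 \cdot 5\right)\right) \left(-1\right) = \left(2 + 25 \left(2 + 20\right)\right) \left(-1\right) = \left(2 + 25 \cdot 22\right) \left(-1\right) = \left(2 + 550\right) \left(-1\right) = 552 \left(-1\right) = -552$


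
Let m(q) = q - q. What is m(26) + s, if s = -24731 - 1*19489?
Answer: -44220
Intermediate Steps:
m(q) = 0
s = -44220 (s = -24731 - 19489 = -44220)
m(26) + s = 0 - 44220 = -44220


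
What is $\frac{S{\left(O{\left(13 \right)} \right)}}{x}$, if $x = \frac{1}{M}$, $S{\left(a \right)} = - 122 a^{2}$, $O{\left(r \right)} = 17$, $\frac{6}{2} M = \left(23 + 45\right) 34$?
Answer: $- \frac{81516496}{3} \approx -2.7172 \cdot 10^{7}$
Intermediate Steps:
$M = \frac{2312}{3}$ ($M = \frac{\left(23 + 45\right) 34}{3} = \frac{68 \cdot 34}{3} = \frac{1}{3} \cdot 2312 = \frac{2312}{3} \approx 770.67$)
$x = \frac{3}{2312}$ ($x = \frac{1}{\frac{2312}{3}} = \frac{3}{2312} \approx 0.0012976$)
$\frac{S{\left(O{\left(13 \right)} \right)}}{x} = \frac{\left(-122\right) 17^{2}}{\frac{3}{2312}} = \left(-122\right) 289 \cdot \frac{2312}{3} = \left(-35258\right) \frac{2312}{3} = - \frac{81516496}{3}$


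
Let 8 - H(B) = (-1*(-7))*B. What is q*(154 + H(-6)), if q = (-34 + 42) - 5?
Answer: 612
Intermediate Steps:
H(B) = 8 - 7*B (H(B) = 8 - (-1*(-7))*B = 8 - 7*B)
q = 3 (q = 8 - 5 = 3)
q*(154 + H(-6)) = 3*(154 + (8 - 7*(-6))) = 3*(154 + (8 + 42)) = 3*(154 + 50) = 3*204 = 612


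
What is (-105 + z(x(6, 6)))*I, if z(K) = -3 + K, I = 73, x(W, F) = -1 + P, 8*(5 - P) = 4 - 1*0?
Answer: -15257/2 ≈ -7628.5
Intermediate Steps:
P = 9/2 (P = 5 - (4 - 1*0)/8 = 5 - (4 + 0)/8 = 5 - ⅛*4 = 5 - ½ = 9/2 ≈ 4.5000)
x(W, F) = 7/2 (x(W, F) = -1 + 9/2 = 7/2)
(-105 + z(x(6, 6)))*I = (-105 + (-3 + 7/2))*73 = (-105 + ½)*73 = -209/2*73 = -15257/2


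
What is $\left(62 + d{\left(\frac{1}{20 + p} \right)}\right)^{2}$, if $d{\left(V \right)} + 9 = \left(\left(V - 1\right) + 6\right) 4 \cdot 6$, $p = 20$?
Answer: $\frac{753424}{25} \approx 30137.0$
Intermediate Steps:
$d{\left(V \right)} = 111 + 24 V$ ($d{\left(V \right)} = -9 + \left(\left(V - 1\right) + 6\right) 4 \cdot 6 = -9 + \left(\left(-1 + V\right) + 6\right) 4 \cdot 6 = -9 + \left(5 + V\right) 4 \cdot 6 = -9 + \left(20 + 4 V\right) 6 = -9 + \left(120 + 24 V\right) = 111 + 24 V$)
$\left(62 + d{\left(\frac{1}{20 + p} \right)}\right)^{2} = \left(62 + \left(111 + \frac{24}{20 + 20}\right)\right)^{2} = \left(62 + \left(111 + \frac{24}{40}\right)\right)^{2} = \left(62 + \left(111 + 24 \cdot \frac{1}{40}\right)\right)^{2} = \left(62 + \left(111 + \frac{3}{5}\right)\right)^{2} = \left(62 + \frac{558}{5}\right)^{2} = \left(\frac{868}{5}\right)^{2} = \frac{753424}{25}$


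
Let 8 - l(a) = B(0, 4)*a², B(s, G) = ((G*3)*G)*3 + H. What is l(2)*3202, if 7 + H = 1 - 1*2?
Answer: -1716272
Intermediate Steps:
H = -8 (H = -7 + (1 - 1*2) = -7 + (1 - 2) = -7 - 1 = -8)
B(s, G) = -8 + 9*G² (B(s, G) = ((G*3)*G)*3 - 8 = ((3*G)*G)*3 - 8 = (3*G²)*3 - 8 = 9*G² - 8 = -8 + 9*G²)
l(a) = 8 - 136*a² (l(a) = 8 - (-8 + 9*4²)*a² = 8 - (-8 + 9*16)*a² = 8 - (-8 + 144)*a² = 8 - 136*a²)
l(2)*3202 = (8 - 136*2²)*3202 = (8 - 136*4)*3202 = (8 - 544)*3202 = -536*3202 = -1716272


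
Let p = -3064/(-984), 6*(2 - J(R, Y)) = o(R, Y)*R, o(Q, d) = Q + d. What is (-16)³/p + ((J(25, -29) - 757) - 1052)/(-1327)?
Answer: -2003602555/1524723 ≈ -1314.1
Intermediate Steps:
J(R, Y) = 2 - R*(R + Y)/6 (J(R, Y) = 2 - (R + Y)*R/6 = 2 - R*(R + Y)/6)
p = 383/123 (p = -3064*(-1/984) = 383/123 ≈ 3.1138)
(-16)³/p + ((J(25, -29) - 757) - 1052)/(-1327) = (-16)³/(383/123) + (((2 - ⅙*25*(25 - 29)) - 757) - 1052)/(-1327) = -4096*123/383 + (((2 - ⅙*25*(-4)) - 757) - 1052)*(-1/1327) = -503808/383 + (((2 + 50/3) - 757) - 1052)*(-1/1327) = -503808/383 + ((56/3 - 757) - 1052)*(-1/1327) = -503808/383 + (-2215/3 - 1052)*(-1/1327) = -503808/383 - 5371/3*(-1/1327) = -503808/383 + 5371/3981 = -2003602555/1524723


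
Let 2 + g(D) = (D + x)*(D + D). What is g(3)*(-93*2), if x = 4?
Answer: -7440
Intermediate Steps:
g(D) = -2 + 2*D*(4 + D) (g(D) = -2 + (D + 4)*(D + D) = -2 + (4 + D)*(2*D) = -2 + 2*D*(4 + D))
g(3)*(-93*2) = (-2 + 2*3² + 8*3)*(-93*2) = (-2 + 2*9 + 24)*(-186) = (-2 + 18 + 24)*(-186) = 40*(-186) = -7440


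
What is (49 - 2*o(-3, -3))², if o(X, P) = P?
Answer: 3025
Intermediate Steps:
(49 - 2*o(-3, -3))² = (49 - 2*(-3))² = (49 + 6)² = 55² = 3025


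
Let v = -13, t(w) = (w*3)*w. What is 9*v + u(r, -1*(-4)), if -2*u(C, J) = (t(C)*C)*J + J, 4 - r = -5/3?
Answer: -10897/9 ≈ -1210.8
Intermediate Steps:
t(w) = 3*w**2 (t(w) = (3*w)*w = 3*w**2)
r = 17/3 (r = 4 - (-5)/3 = 4 - 1*(-5/3) = 4 + 5/3 = 17/3 ≈ 5.6667)
u(C, J) = -J/2 - 3*J*C**3/2 (u(C, J) = -(((3*C**2)*C)*J + J)/2 = -((3*C**3)*J + J)/2 = -(3*J*C**3 + J)/2 = -(J + 3*J*C**3)/2 = -J/2 - 3*J*C**3/2)
9*v + u(r, -1*(-4)) = 9*(-13) - (-1*(-4))*(1 + 3*(17/3)**3)/2 = -117 - 1/2*4*(1 + 3*(4913/27)) = -117 - 1/2*4*(1 + 4913/9) = -117 - 1/2*4*4922/9 = -117 - 9844/9 = -10897/9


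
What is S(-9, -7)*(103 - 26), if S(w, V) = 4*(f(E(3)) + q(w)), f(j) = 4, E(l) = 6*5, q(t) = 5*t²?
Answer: 125972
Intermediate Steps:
E(l) = 30
S(w, V) = 16 + 20*w² (S(w, V) = 4*(4 + 5*w²) = 16 + 20*w²)
S(-9, -7)*(103 - 26) = (16 + 20*(-9)²)*(103 - 26) = (16 + 20*81)*77 = (16 + 1620)*77 = 1636*77 = 125972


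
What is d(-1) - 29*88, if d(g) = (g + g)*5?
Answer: -2562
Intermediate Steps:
d(g) = 10*g (d(g) = (2*g)*5 = 10*g)
d(-1) - 29*88 = 10*(-1) - 29*88 = -10 - 2552 = -2562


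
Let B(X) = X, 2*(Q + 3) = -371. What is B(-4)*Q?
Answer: 754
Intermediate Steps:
Q = -377/2 (Q = -3 + (½)*(-371) = -3 - 371/2 = -377/2 ≈ -188.50)
B(-4)*Q = -4*(-377/2) = 754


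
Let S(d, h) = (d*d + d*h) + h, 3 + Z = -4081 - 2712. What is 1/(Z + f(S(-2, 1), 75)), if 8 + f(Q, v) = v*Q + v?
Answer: -1/6504 ≈ -0.00015375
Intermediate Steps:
Z = -6796 (Z = -3 + (-4081 - 2712) = -3 - 6793 = -6796)
S(d, h) = h + d² + d*h (S(d, h) = (d² + d*h) + h = h + d² + d*h)
f(Q, v) = -8 + v + Q*v (f(Q, v) = -8 + (v*Q + v) = -8 + (Q*v + v) = -8 + (v + Q*v) = -8 + v + Q*v)
1/(Z + f(S(-2, 1), 75)) = 1/(-6796 + (-8 + 75 + (1 + (-2)² - 2*1)*75)) = 1/(-6796 + (-8 + 75 + (1 + 4 - 2)*75)) = 1/(-6796 + (-8 + 75 + 3*75)) = 1/(-6796 + (-8 + 75 + 225)) = 1/(-6796 + 292) = 1/(-6504) = -1/6504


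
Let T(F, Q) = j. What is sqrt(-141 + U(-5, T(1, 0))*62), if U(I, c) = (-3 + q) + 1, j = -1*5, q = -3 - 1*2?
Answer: 5*I*sqrt(23) ≈ 23.979*I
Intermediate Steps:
q = -5 (q = -3 - 2 = -5)
j = -5
T(F, Q) = -5
U(I, c) = -7 (U(I, c) = (-3 - 5) + 1 = -8 + 1 = -7)
sqrt(-141 + U(-5, T(1, 0))*62) = sqrt(-141 - 7*62) = sqrt(-141 - 434) = sqrt(-575) = 5*I*sqrt(23)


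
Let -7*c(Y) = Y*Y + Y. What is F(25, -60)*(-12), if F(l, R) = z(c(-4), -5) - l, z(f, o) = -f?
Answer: 1956/7 ≈ 279.43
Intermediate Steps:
c(Y) = -Y/7 - Y**2/7 (c(Y) = -(Y*Y + Y)/7 = -(Y**2 + Y)/7 = -(Y + Y**2)/7 = -Y/7 - Y**2/7)
F(l, R) = 12/7 - l (F(l, R) = -(-1)*(-4)*(1 - 4)/7 - l = -(-1)*(-4)*(-3)/7 - l = -1*(-12/7) - l = 12/7 - l)
F(25, -60)*(-12) = (12/7 - 1*25)*(-12) = (12/7 - 25)*(-12) = -163/7*(-12) = 1956/7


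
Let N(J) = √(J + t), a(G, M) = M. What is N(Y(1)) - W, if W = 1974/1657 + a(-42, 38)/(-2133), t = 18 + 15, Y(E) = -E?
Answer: -4147576/3534381 + 4*√2 ≈ 4.4834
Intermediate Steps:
t = 33
W = 4147576/3534381 (W = 1974/1657 + 38/(-2133) = 1974*(1/1657) + 38*(-1/2133) = 1974/1657 - 38/2133 = 4147576/3534381 ≈ 1.1735)
N(J) = √(33 + J) (N(J) = √(J + 33) = √(33 + J))
N(Y(1)) - W = √(33 - 1*1) - 1*4147576/3534381 = √(33 - 1) - 4147576/3534381 = √32 - 4147576/3534381 = 4*√2 - 4147576/3534381 = -4147576/3534381 + 4*√2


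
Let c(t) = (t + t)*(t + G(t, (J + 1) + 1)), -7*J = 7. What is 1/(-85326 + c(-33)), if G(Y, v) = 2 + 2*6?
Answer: -1/84072 ≈ -1.1895e-5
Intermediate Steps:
J = -1 (J = -⅐*7 = -1)
G(Y, v) = 14 (G(Y, v) = 2 + 12 = 14)
c(t) = 2*t*(14 + t) (c(t) = (t + t)*(t + 14) = (2*t)*(14 + t) = 2*t*(14 + t))
1/(-85326 + c(-33)) = 1/(-85326 + 2*(-33)*(14 - 33)) = 1/(-85326 + 2*(-33)*(-19)) = 1/(-85326 + 1254) = 1/(-84072) = -1/84072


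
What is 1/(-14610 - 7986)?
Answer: -1/22596 ≈ -4.4256e-5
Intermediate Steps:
1/(-14610 - 7986) = 1/(-22596) = -1/22596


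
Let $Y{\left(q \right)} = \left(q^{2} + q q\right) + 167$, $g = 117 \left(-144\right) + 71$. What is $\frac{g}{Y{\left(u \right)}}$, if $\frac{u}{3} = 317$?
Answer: $- \frac{16777}{1808969} \approx -0.0092743$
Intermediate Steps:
$u = 951$ ($u = 3 \cdot 317 = 951$)
$g = -16777$ ($g = -16848 + 71 = -16777$)
$Y{\left(q \right)} = 167 + 2 q^{2}$ ($Y{\left(q \right)} = \left(q^{2} + q^{2}\right) + 167 = 2 q^{2} + 167 = 167 + 2 q^{2}$)
$\frac{g}{Y{\left(u \right)}} = - \frac{16777}{167 + 2 \cdot 951^{2}} = - \frac{16777}{167 + 2 \cdot 904401} = - \frac{16777}{167 + 1808802} = - \frac{16777}{1808969}$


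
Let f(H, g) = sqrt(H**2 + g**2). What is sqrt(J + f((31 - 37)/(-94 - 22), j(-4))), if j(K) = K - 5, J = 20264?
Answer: sqrt(68168096 + 174*sqrt(30277))/58 ≈ 142.38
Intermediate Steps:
j(K) = -5 + K
sqrt(J + f((31 - 37)/(-94 - 22), j(-4))) = sqrt(20264 + sqrt(((31 - 37)/(-94 - 22))**2 + (-5 - 4)**2)) = sqrt(20264 + sqrt((-6/(-116))**2 + (-9)**2)) = sqrt(20264 + sqrt((-6*(-1/116))**2 + 81)) = sqrt(20264 + sqrt((3/58)**2 + 81)) = sqrt(20264 + sqrt(9/3364 + 81)) = sqrt(20264 + sqrt(272493/3364)) = sqrt(20264 + 3*sqrt(30277)/58)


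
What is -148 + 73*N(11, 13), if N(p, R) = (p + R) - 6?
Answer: 1166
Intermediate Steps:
N(p, R) = -6 + R + p (N(p, R) = (R + p) - 6 = -6 + R + p)
-148 + 73*N(11, 13) = -148 + 73*(-6 + 13 + 11) = -148 + 73*18 = -148 + 1314 = 1166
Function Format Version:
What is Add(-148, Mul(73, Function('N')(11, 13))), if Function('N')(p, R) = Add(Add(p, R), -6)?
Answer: 1166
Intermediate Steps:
Function('N')(p, R) = Add(-6, R, p) (Function('N')(p, R) = Add(Add(R, p), -6) = Add(-6, R, p))
Add(-148, Mul(73, Function('N')(11, 13))) = Add(-148, Mul(73, Add(-6, 13, 11))) = Add(-148, Mul(73, 18)) = Add(-148, 1314) = 1166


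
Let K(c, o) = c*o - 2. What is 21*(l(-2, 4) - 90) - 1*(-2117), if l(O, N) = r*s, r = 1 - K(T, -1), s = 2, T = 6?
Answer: 605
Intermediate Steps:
K(c, o) = -2 + c*o
r = 9 (r = 1 - (-2 + 6*(-1)) = 1 - (-2 - 6) = 1 - 1*(-8) = 1 + 8 = 9)
l(O, N) = 18 (l(O, N) = 9*2 = 18)
21*(l(-2, 4) - 90) - 1*(-2117) = 21*(18 - 90) - 1*(-2117) = 21*(-72) + 2117 = -1512 + 2117 = 605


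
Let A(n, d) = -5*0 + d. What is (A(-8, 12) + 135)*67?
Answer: 9849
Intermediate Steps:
A(n, d) = d (A(n, d) = 0 + d = d)
(A(-8, 12) + 135)*67 = (12 + 135)*67 = 147*67 = 9849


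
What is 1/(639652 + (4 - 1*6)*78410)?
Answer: 1/482832 ≈ 2.0711e-6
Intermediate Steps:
1/(639652 + (4 - 1*6)*78410) = 1/(639652 + (4 - 6)*78410) = 1/(639652 - 2*78410) = 1/(639652 - 156820) = 1/482832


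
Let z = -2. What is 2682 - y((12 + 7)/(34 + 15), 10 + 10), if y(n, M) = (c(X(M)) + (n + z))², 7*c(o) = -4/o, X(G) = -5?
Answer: 160852361/60025 ≈ 2679.8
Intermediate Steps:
c(o) = -4/(7*o) (c(o) = (-4/o)/7 = -4/(7*o))
y(n, M) = (-66/35 + n)² (y(n, M) = (-4/7/(-5) + (n - 2))² = (-4/7*(-⅕) + (-2 + n))² = (4/35 + (-2 + n))² = (-66/35 + n)²)
2682 - y((12 + 7)/(34 + 15), 10 + 10) = 2682 - (-66 + 35*((12 + 7)/(34 + 15)))²/1225 = 2682 - (-66 + 35*(19/49))²/1225 = 2682 - (-66 + 95/7)²/1225 = 2682 - (-367/7)²/1225 = 2682 - 134689/(1225*49) = 2682 - 1*134689/60025 = 2682 - 134689/60025 = 160852361/60025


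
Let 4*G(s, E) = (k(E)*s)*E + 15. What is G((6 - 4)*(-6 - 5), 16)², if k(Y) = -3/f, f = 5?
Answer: 1279161/400 ≈ 3197.9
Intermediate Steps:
k(Y) = -⅗ (k(Y) = -3/5 = -3*⅕ = -⅗)
G(s, E) = 15/4 - 3*E*s/20 (G(s, E) = ((-3*s/5)*E + 15)/4 = (-3*E*s/5 + 15)/4 = (15 - 3*E*s/5)/4 = 15/4 - 3*E*s/20)
G((6 - 4)*(-6 - 5), 16)² = (15/4 - 3/20*16*(6 - 4)*(-6 - 5))² = (15/4 - 3/20*16*2*(-11))² = (15/4 - 3/20*16*(-22))² = (15/4 + 264/5)² = (1131/20)² = 1279161/400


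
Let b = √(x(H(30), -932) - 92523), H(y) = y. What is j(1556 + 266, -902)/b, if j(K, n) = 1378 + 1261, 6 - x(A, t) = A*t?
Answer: -2639*I*√797/7173 ≈ -10.386*I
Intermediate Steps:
x(A, t) = 6 - A*t
j(K, n) = 2639
b = 9*I*√797 (b = √((6 - 1*30*(-932)) - 92523) = √((6 + 27960) - 92523) = √(27966 - 92523) = √(-64557) = 9*I*√797 ≈ 254.08*I)
j(1556 + 266, -902)/b = 2639/((9*I*√797)) = 2639*(-I*√797/7173) = -2639*I*√797/7173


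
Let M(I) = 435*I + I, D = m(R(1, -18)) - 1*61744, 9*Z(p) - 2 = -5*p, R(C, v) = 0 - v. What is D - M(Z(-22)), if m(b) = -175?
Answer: -606103/9 ≈ -67345.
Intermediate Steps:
R(C, v) = -v
Z(p) = 2/9 - 5*p/9 (Z(p) = 2/9 + (-5*p)/9 = 2/9 - 5*p/9)
D = -61919 (D = -175 - 1*61744 = -175 - 61744 = -61919)
M(I) = 436*I
D - M(Z(-22)) = -61919 - 436*(2/9 - 5/9*(-22)) = -61919 - 436*(2/9 + 110/9) = -61919 - 436*112/9 = -61919 - 1*48832/9 = -61919 - 48832/9 = -606103/9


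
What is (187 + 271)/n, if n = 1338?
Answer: 229/669 ≈ 0.34230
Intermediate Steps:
(187 + 271)/n = (187 + 271)/1338 = 458*(1/1338) = 229/669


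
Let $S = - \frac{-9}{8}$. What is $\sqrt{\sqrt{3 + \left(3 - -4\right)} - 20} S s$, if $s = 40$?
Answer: $45 \sqrt{-20 + \sqrt{10}} \approx 184.65 i$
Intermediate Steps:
$S = \frac{9}{8}$ ($S = - \frac{-9}{8} = \left(-1\right) \left(- \frac{9}{8}\right) = \frac{9}{8} \approx 1.125$)
$\sqrt{\sqrt{3 + \left(3 - -4\right)} - 20} S s = \sqrt{\sqrt{3 + \left(3 - -4\right)} - 20} \cdot \frac{9}{8} \cdot 40 = \sqrt{\sqrt{3 + \left(3 + 4\right)} - 20} \cdot \frac{9}{8} \cdot 40 = \sqrt{\sqrt{3 + 7} - 20} \cdot \frac{9}{8} \cdot 40 = \sqrt{\sqrt{10} - 20} \cdot \frac{9}{8} \cdot 40 = \sqrt{-20 + \sqrt{10}} \cdot \frac{9}{8} \cdot 40 = \frac{9 \sqrt{-20 + \sqrt{10}}}{8} \cdot 40 = 45 \sqrt{-20 + \sqrt{10}}$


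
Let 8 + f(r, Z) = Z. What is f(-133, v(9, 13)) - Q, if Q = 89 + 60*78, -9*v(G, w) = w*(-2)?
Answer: -42967/9 ≈ -4774.1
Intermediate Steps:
v(G, w) = 2*w/9 (v(G, w) = -w*(-2)/9 = -(-2)*w/9 = 2*w/9)
f(r, Z) = -8 + Z
Q = 4769 (Q = 89 + 4680 = 4769)
f(-133, v(9, 13)) - Q = (-8 + (2/9)*13) - 1*4769 = (-8 + 26/9) - 4769 = -46/9 - 4769 = -42967/9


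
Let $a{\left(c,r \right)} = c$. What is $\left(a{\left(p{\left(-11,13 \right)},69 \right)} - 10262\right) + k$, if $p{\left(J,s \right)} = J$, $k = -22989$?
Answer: $-33262$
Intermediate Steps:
$\left(a{\left(p{\left(-11,13 \right)},69 \right)} - 10262\right) + k = \left(-11 - 10262\right) - 22989 = -10273 - 22989 = -33262$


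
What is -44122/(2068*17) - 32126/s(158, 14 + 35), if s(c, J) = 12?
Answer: -70621945/26367 ≈ -2678.4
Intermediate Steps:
-44122/(2068*17) - 32126/s(158, 14 + 35) = -44122/(2068*17) - 32126/12 = -44122/35156 - 32126*1/12 = -44122*1/35156 - 16063/6 = -22061/17578 - 16063/6 = -70621945/26367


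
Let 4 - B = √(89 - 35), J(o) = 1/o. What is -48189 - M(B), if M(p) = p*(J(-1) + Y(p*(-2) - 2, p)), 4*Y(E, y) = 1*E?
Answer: -48148 - 33*√6/2 ≈ -48188.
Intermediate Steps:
J(o) = 1/o
Y(E, y) = E/4 (Y(E, y) = (1*E)/4 = E/4)
B = 4 - 3*√6 (B = 4 - √(89 - 35) = 4 - √54 = 4 - 3*√6 ≈ -3.3485)
M(p) = p*(-3/2 - p/2) (M(p) = p*(1/(-1) + (p*(-2) - 2)/4) = p*(-1 + (-2*p - 2)/4) = p*(-1 + (-2 - 2*p)/4) = p*(-1 + (-½ - p/2)) = p*(-3/2 - p/2))
-48189 - M(B) = -48189 - (-1)*(4 - 3*√6)*(3 + (4 - 3*√6))/2 = -48189 - (-1)*(4 - 3*√6)*(7 - 3*√6)/2 = -48189 + (4 - 3*√6)*(7 - 3*√6)/2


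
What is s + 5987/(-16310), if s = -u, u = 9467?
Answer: -154412757/16310 ≈ -9467.4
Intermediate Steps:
s = -9467 (s = -1*9467 = -9467)
s + 5987/(-16310) = -9467 + 5987/(-16310) = -9467 + 5987*(-1/16310) = -9467 - 5987/16310 = -154412757/16310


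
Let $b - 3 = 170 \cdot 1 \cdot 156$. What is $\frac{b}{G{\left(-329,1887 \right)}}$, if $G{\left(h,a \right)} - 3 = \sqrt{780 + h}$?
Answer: $- \frac{79569}{442} + \frac{26523 \sqrt{451}}{442} \approx 1094.3$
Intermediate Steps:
$G{\left(h,a \right)} = 3 + \sqrt{780 + h}$
$b = 26523$ ($b = 3 + 170 \cdot 1 \cdot 156 = 3 + 170 \cdot 156 = 3 + 26520 = 26523$)
$\frac{b}{G{\left(-329,1887 \right)}} = \frac{26523}{3 + \sqrt{780 - 329}} = \frac{26523}{3 + \sqrt{451}}$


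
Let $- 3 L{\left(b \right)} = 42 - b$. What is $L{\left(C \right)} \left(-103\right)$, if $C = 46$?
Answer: $- \frac{412}{3} \approx -137.33$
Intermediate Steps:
$L{\left(b \right)} = -14 + \frac{b}{3}$ ($L{\left(b \right)} = - \frac{42 - b}{3} = -14 + \frac{b}{3}$)
$L{\left(C \right)} \left(-103\right) = \left(-14 + \frac{1}{3} \cdot 46\right) \left(-103\right) = \left(-14 + \frac{46}{3}\right) \left(-103\right) = \frac{4}{3} \left(-103\right) = - \frac{412}{3}$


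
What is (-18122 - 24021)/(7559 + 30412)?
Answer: -42143/37971 ≈ -1.1099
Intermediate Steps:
(-18122 - 24021)/(7559 + 30412) = -42143/37971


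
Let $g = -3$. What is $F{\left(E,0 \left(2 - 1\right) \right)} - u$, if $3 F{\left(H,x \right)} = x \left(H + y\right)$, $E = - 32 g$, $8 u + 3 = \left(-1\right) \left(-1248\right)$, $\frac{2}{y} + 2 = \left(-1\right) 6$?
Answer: $- \frac{1245}{8} \approx -155.63$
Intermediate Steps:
$y = - \frac{1}{4}$ ($y = \frac{2}{-2 - 6} = \frac{2}{-8} = 2 \left(- \frac{1}{8}\right) = - \frac{1}{4} \approx -0.25$)
$u = \frac{1245}{8}$ ($u = - \frac{3}{8} + \frac{\left(-1\right) \left(-1248\right)}{8} = - \frac{3}{8} + \frac{1}{8} \cdot 1248 = - \frac{3}{8} + 156 = \frac{1245}{8} \approx 155.63$)
$E = 96$ ($E = \left(-32\right) \left(-3\right) = 96$)
$F{\left(H,x \right)} = \frac{x \left(- \frac{1}{4} + H\right)}{3}$ ($F{\left(H,x \right)} = \frac{x \left(H - \frac{1}{4}\right)}{3} = \frac{x \left(- \frac{1}{4} + H\right)}{3}$)
$F{\left(E,0 \left(2 - 1\right) \right)} - u = \frac{0 \left(2 - 1\right) \left(-1 + 4 \cdot 96\right)}{12} - \frac{1245}{8} = \frac{0 \cdot 1 \left(-1 + 384\right)}{12} - \frac{1245}{8} = \frac{1}{12} \cdot 0 \cdot 383 - \frac{1245}{8} = 0 - \frac{1245}{8} = - \frac{1245}{8}$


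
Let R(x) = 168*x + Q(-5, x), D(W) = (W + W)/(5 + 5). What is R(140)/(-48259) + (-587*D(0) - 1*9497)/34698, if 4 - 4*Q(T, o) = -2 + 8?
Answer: -637197667/837245391 ≈ -0.76106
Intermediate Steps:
D(W) = W/5 (D(W) = (2*W)/10 = (2*W)*(⅒) = W/5)
Q(T, o) = -½ (Q(T, o) = 1 - (-2 + 8)/4 = 1 - ¼*6 = 1 - 3/2 = -½)
R(x) = -½ + 168*x (R(x) = 168*x - ½ = -½ + 168*x)
R(140)/(-48259) + (-587*D(0) - 1*9497)/34698 = (-½ + 168*140)/(-48259) + (-587*0/5 - 1*9497)/34698 = (-½ + 23520)*(-1/48259) + (-587*0 - 9497)*(1/34698) = (47039/2)*(-1/48259) + (0 - 9497)*(1/34698) = -47039/96518 - 9497*1/34698 = -47039/96518 - 9497/34698 = -637197667/837245391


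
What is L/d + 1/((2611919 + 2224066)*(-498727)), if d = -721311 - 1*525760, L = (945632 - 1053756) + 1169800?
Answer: -365798386597974613/429675870767447535 ≈ -0.85134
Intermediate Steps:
L = 1061676 (L = -108124 + 1169800 = 1061676)
d = -1247071 (d = -721311 - 525760 = -1247071)
L/d + 1/((2611919 + 2224066)*(-498727)) = 1061676/(-1247071) + 1/((2611919 + 2224066)*(-498727)) = 1061676*(-1/1247071) - 1/498727/4835985 = -151668/178153 + (1/4835985)*(-1/498727) = -151668/178153 - 1/2411836291095 = -365798386597974613/429675870767447535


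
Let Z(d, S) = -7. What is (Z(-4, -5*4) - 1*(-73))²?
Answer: 4356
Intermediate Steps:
(Z(-4, -5*4) - 1*(-73))² = (-7 - 1*(-73))² = (-7 + 73)² = 66² = 4356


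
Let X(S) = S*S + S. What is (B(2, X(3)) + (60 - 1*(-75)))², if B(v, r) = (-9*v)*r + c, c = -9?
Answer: 8100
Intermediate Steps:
X(S) = S + S² (X(S) = S² + S = S + S²)
B(v, r) = -9 - 9*r*v (B(v, r) = (-9*v)*r - 9 = -9*r*v - 9 = -9 - 9*r*v)
(B(2, X(3)) + (60 - 1*(-75)))² = ((-9 - 9*3*(1 + 3)*2) + (60 - 1*(-75)))² = ((-9 - 9*3*4*2) + (60 + 75))² = ((-9 - 9*12*2) + 135)² = ((-9 - 216) + 135)² = (-225 + 135)² = (-90)² = 8100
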